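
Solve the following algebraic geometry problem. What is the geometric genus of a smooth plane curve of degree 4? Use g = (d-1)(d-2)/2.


Using the genus formula for smooth plane curves:
g = (d-1)(d-2)/2
g = (4-1)(4-2)/2
g = 3*2/2
g = 6/2 = 3

3


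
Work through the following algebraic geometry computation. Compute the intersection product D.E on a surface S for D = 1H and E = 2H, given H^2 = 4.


Using bilinearity of the intersection pairing on a surface S:
(aH).(bH) = ab * (H.H)
We have H^2 = 4.
D.E = (1H).(2H) = 1*2*4
= 2*4
= 8

8


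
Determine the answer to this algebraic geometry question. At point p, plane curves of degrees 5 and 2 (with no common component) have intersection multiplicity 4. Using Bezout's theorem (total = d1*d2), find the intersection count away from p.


By Bezout's theorem, the total intersection number is d1 * d2.
Total = 5 * 2 = 10
Intersection multiplicity at p = 4
Remaining intersections = 10 - 4 = 6

6


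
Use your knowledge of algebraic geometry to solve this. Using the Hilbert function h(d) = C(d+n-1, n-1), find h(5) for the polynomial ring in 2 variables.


The Hilbert function for the polynomial ring in 2 variables is:
h(d) = C(d+n-1, n-1)
h(5) = C(5+2-1, 2-1) = C(6, 1)
= 6! / (1! * 5!)
= 6

6


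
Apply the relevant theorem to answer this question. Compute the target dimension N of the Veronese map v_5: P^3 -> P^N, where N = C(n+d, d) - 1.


The Veronese embedding v_d: P^n -> P^N maps each point to all
degree-d monomials in n+1 homogeneous coordinates.
N = C(n+d, d) - 1
N = C(3+5, 5) - 1
N = C(8, 5) - 1
C(8, 5) = 56
N = 56 - 1 = 55

55


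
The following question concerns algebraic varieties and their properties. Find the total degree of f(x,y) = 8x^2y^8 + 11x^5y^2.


Examine each term for its total degree (sum of exponents).
  Term '8x^2y^8' has total degree 2+8 = 10.
  Term '11x^5y^2' has total degree 5+2 = 7.
The maximum total degree among all terms is 10.

10


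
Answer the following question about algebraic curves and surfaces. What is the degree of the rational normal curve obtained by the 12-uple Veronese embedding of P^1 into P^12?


The rational normal curve in P^12 is the image of P^1 under the 12-uple Veronese.
A general hyperplane in P^12 pulls back to a degree-12 form on P^1, which has 12 zeros,
so the curve meets a general hyperplane in 12 points. Degree = 12.

12


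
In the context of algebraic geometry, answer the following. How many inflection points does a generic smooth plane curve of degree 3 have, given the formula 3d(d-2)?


For a general smooth plane curve C of degree d, the inflection points are
the intersection of C with its Hessian curve, which has degree 3(d-2).
By Bezout, the total intersection number is d * 3(d-2) = 3 * 3 = 9.
For a general curve every flex is ordinary, so each contributes
multiplicity 1 to C·Hess(C), and the number of distinct inflection
points is 3d(d-2).
Inflection points = 3*3*(3-2) = 3*3*1 = 9

9


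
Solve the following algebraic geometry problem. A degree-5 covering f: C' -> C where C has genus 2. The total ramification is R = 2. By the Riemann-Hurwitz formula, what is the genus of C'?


Riemann-Hurwitz formula: 2g' - 2 = d(2g - 2) + R
Given: d = 5, g = 2, R = 2
2g' - 2 = 5*(2*2 - 2) + 2
2g' - 2 = 5*2 + 2
2g' - 2 = 10 + 2 = 12
2g' = 14
g' = 7

7


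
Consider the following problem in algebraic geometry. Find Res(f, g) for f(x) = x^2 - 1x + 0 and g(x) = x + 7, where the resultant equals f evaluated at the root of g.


For Res(f, x - c), we evaluate f at x = c.
f(-7) = (-7)^2 - 1*(-7) + 0
= 49 + 7 + 0
= 56 + 0 = 56
Res(f, g) = 56

56


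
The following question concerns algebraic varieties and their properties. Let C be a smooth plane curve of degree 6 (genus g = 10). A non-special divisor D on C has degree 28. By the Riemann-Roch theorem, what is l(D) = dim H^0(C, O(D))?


First, compute the genus of a smooth plane curve of degree 6:
g = (d-1)(d-2)/2 = (6-1)(6-2)/2 = 10
For a non-special divisor D (i.e., h^1(D) = 0), Riemann-Roch gives:
l(D) = deg(D) - g + 1
Since deg(D) = 28 >= 2g - 1 = 19, D is non-special.
l(D) = 28 - 10 + 1 = 19

19


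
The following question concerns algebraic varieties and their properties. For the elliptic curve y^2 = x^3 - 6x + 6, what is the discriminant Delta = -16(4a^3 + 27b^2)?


Compute each component:
4a^3 = 4*(-6)^3 = 4*(-216) = -864
27b^2 = 27*6^2 = 27*36 = 972
4a^3 + 27b^2 = -864 + 972 = 108
Delta = -16*108 = -1728

-1728


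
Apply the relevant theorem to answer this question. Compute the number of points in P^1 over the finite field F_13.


P^1(F_13) has (q^(n+1) - 1)/(q - 1) points.
= 13^1 + 13^0
= 13 + 1
= 14

14


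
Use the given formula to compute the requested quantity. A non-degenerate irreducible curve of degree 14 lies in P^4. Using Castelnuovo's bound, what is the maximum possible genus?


Castelnuovo's bound: write d - 1 = m(r-1) + epsilon with 0 <= epsilon < r-1.
d - 1 = 14 - 1 = 13
r - 1 = 4 - 1 = 3
13 = 4*3 + 1, so m = 4, epsilon = 1
pi(d, r) = m(m-1)(r-1)/2 + m*epsilon
= 4*3*3/2 + 4*1
= 36/2 + 4
= 18 + 4 = 22

22


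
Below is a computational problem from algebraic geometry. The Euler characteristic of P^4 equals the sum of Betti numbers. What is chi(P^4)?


The complex projective space P^4 has one cell in each even real dimension 0, 2, ..., 8.
The cohomology groups are H^{2k}(P^4) = Z for k = 0,...,4, and 0 otherwise.
Euler characteristic = sum of Betti numbers = 1 per even-dimensional cohomology group.
chi(P^4) = 4 + 1 = 5

5


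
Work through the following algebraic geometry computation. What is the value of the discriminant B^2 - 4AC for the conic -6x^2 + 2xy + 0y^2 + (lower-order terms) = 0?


The discriminant of a conic Ax^2 + Bxy + Cy^2 + ... = 0 is B^2 - 4AC.
B^2 = 2^2 = 4
4AC = 4*(-6)*0 = 0
Discriminant = 4 + 0 = 4

4


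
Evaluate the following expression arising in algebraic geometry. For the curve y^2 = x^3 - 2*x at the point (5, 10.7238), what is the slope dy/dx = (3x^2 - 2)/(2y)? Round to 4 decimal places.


Using implicit differentiation of y^2 = x^3 - 2*x:
2y * dy/dx = 3x^2 - 2
dy/dx = (3x^2 - 2)/(2y)
Numerator: 3*5^2 - 2 = 73
Denominator: 2*10.7238 = 21.4476
dy/dx = 73/21.4476 = 3.4036

3.4036


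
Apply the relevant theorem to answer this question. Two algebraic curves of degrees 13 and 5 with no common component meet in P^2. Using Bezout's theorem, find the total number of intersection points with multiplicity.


Bezout's theorem states the intersection count equals the product of degrees.
Intersection count = 13 * 5 = 65

65


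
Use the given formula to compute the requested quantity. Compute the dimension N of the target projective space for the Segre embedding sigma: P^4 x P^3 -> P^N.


The Segre embedding maps P^m x P^n into P^N via
all products of coordinates from each factor.
N = (m+1)(n+1) - 1
N = (4+1)(3+1) - 1
N = 5*4 - 1
N = 20 - 1 = 19

19


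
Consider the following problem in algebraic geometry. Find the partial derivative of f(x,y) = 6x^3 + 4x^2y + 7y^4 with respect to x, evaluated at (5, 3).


df/dx = 3*6*x^2 + 2*4*x^1*y
At (5,3): 3*6*5^2 + 2*4*5^1*3
= 450 + 120
= 570

570


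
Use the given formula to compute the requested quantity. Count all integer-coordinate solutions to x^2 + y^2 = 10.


Systematically check integer values of x where x^2 <= 10.
For each valid x, check if 10 - x^2 is a perfect square.
x=1: 10 - 1 = 9, sqrt = 3 (valid)
x=3: 10 - 9 = 1, sqrt = 1 (valid)
Total integer solutions found: 8

8


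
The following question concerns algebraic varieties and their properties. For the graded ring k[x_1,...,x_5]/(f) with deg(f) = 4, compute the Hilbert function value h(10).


For R = k[x_1,...,x_n]/(f) with f homogeneous of degree e:
The Hilbert series is (1 - t^e)/(1 - t)^n.
So h(d) = C(d+n-1, n-1) - C(d-e+n-1, n-1) for d >= e.
With n=5, e=4, d=10:
C(10+5-1, 5-1) = C(14, 4) = 1001
C(10-4+5-1, 5-1) = C(10, 4) = 210
h(10) = 1001 - 210 = 791

791


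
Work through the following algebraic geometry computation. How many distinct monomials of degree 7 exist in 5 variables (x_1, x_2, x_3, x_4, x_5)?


The number of degree-7 monomials in 5 variables is C(d+n-1, n-1).
= C(7+5-1, 5-1) = C(11, 4)
= 330

330


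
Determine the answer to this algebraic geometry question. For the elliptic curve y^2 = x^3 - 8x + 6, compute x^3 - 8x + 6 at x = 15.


Compute x^3 - 8x + 6 at x = 15:
x^3 = 15^3 = 3375
(-8)*x = (-8)*15 = -120
Sum: 3375 - 120 + 6 = 3261

3261


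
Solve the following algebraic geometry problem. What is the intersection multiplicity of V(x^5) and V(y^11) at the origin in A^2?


The intersection multiplicity of V(x^a) and V(y^b) at the origin is:
I(O; V(x^5), V(y^11)) = dim_k(k[x,y]/(x^5, y^11))
A basis for k[x,y]/(x^5, y^11) is the set of monomials x^i * y^j
where 0 <= i < 5 and 0 <= j < 11.
The number of such monomials is 5 * 11 = 55

55


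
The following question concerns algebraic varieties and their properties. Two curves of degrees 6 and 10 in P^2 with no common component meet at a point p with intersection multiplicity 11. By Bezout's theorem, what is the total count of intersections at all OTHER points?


By Bezout's theorem, the total intersection number is d1 * d2.
Total = 6 * 10 = 60
Intersection multiplicity at p = 11
Remaining intersections = 60 - 11 = 49

49


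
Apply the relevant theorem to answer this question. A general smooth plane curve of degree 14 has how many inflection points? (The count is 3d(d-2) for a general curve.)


For a general smooth plane curve C of degree d, the inflection points are
the intersection of C with its Hessian curve, which has degree 3(d-2).
By Bezout, the total intersection number is d * 3(d-2) = 14 * 36 = 504.
For a general curve every flex is ordinary, so each contributes
multiplicity 1 to C·Hess(C), and the number of distinct inflection
points is 3d(d-2).
Inflection points = 3*14*(14-2) = 3*14*12 = 504

504


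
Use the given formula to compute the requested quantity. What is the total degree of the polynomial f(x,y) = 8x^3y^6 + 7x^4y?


Examine each term for its total degree (sum of exponents).
  Term '8x^3y^6' has total degree 3+6 = 9.
  Term '7x^4y' has total degree 4+1 = 5.
The maximum total degree among all terms is 9.

9


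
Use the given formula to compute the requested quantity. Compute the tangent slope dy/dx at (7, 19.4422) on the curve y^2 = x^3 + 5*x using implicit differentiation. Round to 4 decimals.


Using implicit differentiation of y^2 = x^3 + 5*x:
2y * dy/dx = 3x^2 + 5
dy/dx = (3x^2 + 5)/(2y)
Numerator: 3*7^2 + 5 = 152
Denominator: 2*19.4422 = 38.8844
dy/dx = 152/38.8844 = 3.9090

3.9090


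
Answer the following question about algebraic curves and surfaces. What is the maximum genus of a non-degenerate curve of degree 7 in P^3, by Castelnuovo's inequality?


Castelnuovo's bound: write d - 1 = m(r-1) + epsilon with 0 <= epsilon < r-1.
d - 1 = 7 - 1 = 6
r - 1 = 3 - 1 = 2
6 = 3*2 + 0, so m = 3, epsilon = 0
pi(d, r) = m(m-1)(r-1)/2 + m*epsilon
= 3*2*2/2 + 3*0
= 12/2 + 0
= 6 + 0 = 6

6


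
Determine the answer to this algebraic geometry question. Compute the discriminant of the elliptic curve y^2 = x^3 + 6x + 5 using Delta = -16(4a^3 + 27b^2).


Compute each component:
4a^3 = 4*6^3 = 4*216 = 864
27b^2 = 27*5^2 = 27*25 = 675
4a^3 + 27b^2 = 864 + 675 = 1539
Delta = -16*1539 = -24624

-24624


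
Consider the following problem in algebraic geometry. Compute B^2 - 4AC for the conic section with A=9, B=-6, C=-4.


The discriminant of a conic Ax^2 + Bxy + Cy^2 + ... = 0 is B^2 - 4AC.
B^2 = (-6)^2 = 36
4AC = 4*9*(-4) = -144
Discriminant = 36 + 144 = 180

180


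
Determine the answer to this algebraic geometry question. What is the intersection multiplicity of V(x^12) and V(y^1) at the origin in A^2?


The intersection multiplicity of V(x^a) and V(y^b) at the origin is:
I(O; V(x^12), V(y^1)) = dim_k(k[x,y]/(x^12, y^1))
A basis for k[x,y]/(x^12, y^1) is the set of monomials x^i * y^j
where 0 <= i < 12 and 0 <= j < 1.
The number of such monomials is 12 * 1 = 12

12


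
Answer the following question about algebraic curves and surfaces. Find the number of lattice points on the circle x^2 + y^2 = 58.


Systematically check integer values of x where x^2 <= 58.
For each valid x, check if 58 - x^2 is a perfect square.
x=3: 58 - 9 = 49, sqrt = 7 (valid)
x=7: 58 - 49 = 9, sqrt = 3 (valid)
Total integer solutions found: 8

8


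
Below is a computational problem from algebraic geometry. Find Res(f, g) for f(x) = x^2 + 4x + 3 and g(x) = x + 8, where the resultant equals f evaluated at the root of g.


For Res(f, x - c), we evaluate f at x = c.
f(-8) = (-8)^2 + 4*(-8) + 3
= 64 - 32 + 3
= 32 + 3 = 35
Res(f, g) = 35

35


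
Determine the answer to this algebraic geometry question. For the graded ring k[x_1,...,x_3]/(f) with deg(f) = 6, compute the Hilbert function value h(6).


For R = k[x_1,...,x_n]/(f) with f homogeneous of degree e:
The Hilbert series is (1 - t^e)/(1 - t)^n.
So h(d) = C(d+n-1, n-1) - C(d-e+n-1, n-1) for d >= e.
With n=3, e=6, d=6:
C(6+3-1, 3-1) = C(8, 2) = 28
C(6-6+3-1, 3-1) = C(2, 2) = 1
h(6) = 28 - 1 = 27

27


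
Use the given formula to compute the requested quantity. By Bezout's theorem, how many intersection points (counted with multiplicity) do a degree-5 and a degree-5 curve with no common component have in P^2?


Bezout's theorem states the intersection count equals the product of degrees.
Intersection count = 5 * 5 = 25

25


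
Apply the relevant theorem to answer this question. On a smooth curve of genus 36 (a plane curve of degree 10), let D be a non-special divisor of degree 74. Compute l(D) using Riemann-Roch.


First, compute the genus of a smooth plane curve of degree 10:
g = (d-1)(d-2)/2 = (10-1)(10-2)/2 = 36
For a non-special divisor D (i.e., h^1(D) = 0), Riemann-Roch gives:
l(D) = deg(D) - g + 1
Since deg(D) = 74 >= 2g - 1 = 71, D is non-special.
l(D) = 74 - 36 + 1 = 39

39


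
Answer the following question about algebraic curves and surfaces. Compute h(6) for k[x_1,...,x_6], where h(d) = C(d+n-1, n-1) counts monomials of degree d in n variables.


The Hilbert function for the polynomial ring in 6 variables is:
h(d) = C(d+n-1, n-1)
h(6) = C(6+6-1, 6-1) = C(11, 5)
= 11! / (5! * 6!)
= 462

462


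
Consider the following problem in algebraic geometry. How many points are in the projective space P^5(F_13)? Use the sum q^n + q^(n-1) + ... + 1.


P^5(F_13) has (q^(n+1) - 1)/(q - 1) points.
= 13^5 + 13^4 + 13^3 + 13^2 + 13^1 + 13^0
= 371293 + 28561 + 2197 + 169 + 13 + 1
= 402234

402234


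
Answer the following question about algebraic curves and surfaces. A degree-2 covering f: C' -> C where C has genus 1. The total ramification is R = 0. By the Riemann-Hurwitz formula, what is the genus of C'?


Riemann-Hurwitz formula: 2g' - 2 = d(2g - 2) + R
Given: d = 2, g = 1, R = 0
2g' - 2 = 2*(2*1 - 2) + 0
2g' - 2 = 2*0 + 0
2g' - 2 = 0 + 0 = 0
2g' = 2
g' = 1

1


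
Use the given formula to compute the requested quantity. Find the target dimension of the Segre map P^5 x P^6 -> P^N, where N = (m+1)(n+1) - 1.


The Segre embedding maps P^m x P^n into P^N via
all products of coordinates from each factor.
N = (m+1)(n+1) - 1
N = (5+1)(6+1) - 1
N = 6*7 - 1
N = 42 - 1 = 41

41


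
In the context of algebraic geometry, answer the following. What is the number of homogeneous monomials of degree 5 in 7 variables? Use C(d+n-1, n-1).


The number of degree-5 monomials in 7 variables is C(d+n-1, n-1).
= C(5+7-1, 7-1) = C(11, 6)
= 462

462


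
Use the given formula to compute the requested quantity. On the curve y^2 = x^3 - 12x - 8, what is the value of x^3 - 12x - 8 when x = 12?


Compute x^3 - 12x - 8 at x = 12:
x^3 = 12^3 = 1728
(-12)*x = (-12)*12 = -144
Sum: 1728 - 144 - 8 = 1576

1576


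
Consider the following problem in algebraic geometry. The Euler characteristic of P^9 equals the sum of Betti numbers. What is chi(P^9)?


The complex projective space P^9 has one cell in each even real dimension 0, 2, ..., 18.
The cohomology groups are H^{2k}(P^9) = Z for k = 0,...,9, and 0 otherwise.
Euler characteristic = sum of Betti numbers = 1 per even-dimensional cohomology group.
chi(P^9) = 9 + 1 = 10

10


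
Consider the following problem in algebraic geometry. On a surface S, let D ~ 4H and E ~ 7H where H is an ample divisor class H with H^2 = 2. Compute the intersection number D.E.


Using bilinearity of the intersection pairing on a surface S:
(aH).(bH) = ab * (H.H)
We have H^2 = 2.
D.E = (4H).(7H) = 4*7*2
= 28*2
= 56

56


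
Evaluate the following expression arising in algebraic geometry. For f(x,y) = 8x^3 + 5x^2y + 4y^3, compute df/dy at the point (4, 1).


df/dy = 5*x^2 + 3*4*y^2
At (4,1): 5*4^2 + 3*4*1^2
= 80 + 12
= 92

92


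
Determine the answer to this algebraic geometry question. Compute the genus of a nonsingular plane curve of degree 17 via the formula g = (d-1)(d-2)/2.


Using the genus formula for smooth plane curves:
g = (d-1)(d-2)/2
g = (17-1)(17-2)/2
g = 16*15/2
g = 240/2 = 120

120


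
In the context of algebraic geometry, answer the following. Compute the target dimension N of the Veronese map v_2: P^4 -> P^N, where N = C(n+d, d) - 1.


The Veronese embedding v_d: P^n -> P^N maps each point to all
degree-d monomials in n+1 homogeneous coordinates.
N = C(n+d, d) - 1
N = C(4+2, 2) - 1
N = C(6, 2) - 1
C(6, 2) = 15
N = 15 - 1 = 14

14


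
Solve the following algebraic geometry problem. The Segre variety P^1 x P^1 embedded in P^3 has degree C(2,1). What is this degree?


The degree of the Segre variety P^1 x P^1 is C(m+n, m).
= C(2, 1)
= 2

2


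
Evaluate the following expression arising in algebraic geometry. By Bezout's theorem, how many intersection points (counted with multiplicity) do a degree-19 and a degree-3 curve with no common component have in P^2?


Bezout's theorem states the intersection count equals the product of degrees.
Intersection count = 19 * 3 = 57

57


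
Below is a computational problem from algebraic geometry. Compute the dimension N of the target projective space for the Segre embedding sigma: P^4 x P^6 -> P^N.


The Segre embedding maps P^m x P^n into P^N via
all products of coordinates from each factor.
N = (m+1)(n+1) - 1
N = (4+1)(6+1) - 1
N = 5*7 - 1
N = 35 - 1 = 34

34


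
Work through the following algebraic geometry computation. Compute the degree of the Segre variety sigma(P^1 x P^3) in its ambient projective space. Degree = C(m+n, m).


The degree of the Segre variety P^1 x P^3 is C(m+n, m).
= C(4, 1)
= 4

4


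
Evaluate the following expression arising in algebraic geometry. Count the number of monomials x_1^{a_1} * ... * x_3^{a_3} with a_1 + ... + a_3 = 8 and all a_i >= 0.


The number of degree-8 monomials in 3 variables is C(d+n-1, n-1).
= C(8+3-1, 3-1) = C(10, 2)
= 45

45


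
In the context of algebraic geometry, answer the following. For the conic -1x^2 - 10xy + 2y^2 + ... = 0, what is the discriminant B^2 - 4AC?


The discriminant of a conic Ax^2 + Bxy + Cy^2 + ... = 0 is B^2 - 4AC.
B^2 = (-10)^2 = 100
4AC = 4*(-1)*2 = -8
Discriminant = 100 + 8 = 108

108


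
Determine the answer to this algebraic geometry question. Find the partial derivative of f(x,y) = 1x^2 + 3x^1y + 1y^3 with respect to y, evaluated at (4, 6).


df/dy = 3*x^1 + 3*1*y^2
At (4,6): 3*4^1 + 3*1*6^2
= 12 + 108
= 120

120


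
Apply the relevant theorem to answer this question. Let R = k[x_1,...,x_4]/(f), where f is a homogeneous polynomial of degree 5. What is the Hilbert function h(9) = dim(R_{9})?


For R = k[x_1,...,x_n]/(f) with f homogeneous of degree e:
The Hilbert series is (1 - t^e)/(1 - t)^n.
So h(d) = C(d+n-1, n-1) - C(d-e+n-1, n-1) for d >= e.
With n=4, e=5, d=9:
C(9+4-1, 4-1) = C(12, 3) = 220
C(9-5+4-1, 4-1) = C(7, 3) = 35
h(9) = 220 - 35 = 185

185


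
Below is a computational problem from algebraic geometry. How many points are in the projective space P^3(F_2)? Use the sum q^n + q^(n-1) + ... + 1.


P^3(F_2) has (q^(n+1) - 1)/(q - 1) points.
= 2^3 + 2^2 + 2^1 + 2^0
= 8 + 4 + 2 + 1
= 15

15


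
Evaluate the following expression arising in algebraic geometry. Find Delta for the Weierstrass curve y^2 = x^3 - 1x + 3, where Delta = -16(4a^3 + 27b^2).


Compute each component:
4a^3 = 4*(-1)^3 = 4*(-1) = -4
27b^2 = 27*3^2 = 27*9 = 243
4a^3 + 27b^2 = -4 + 243 = 239
Delta = -16*239 = -3824

-3824


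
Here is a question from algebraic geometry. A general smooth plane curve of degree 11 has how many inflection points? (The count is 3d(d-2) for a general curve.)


For a general smooth plane curve C of degree d, the inflection points are
the intersection of C with its Hessian curve, which has degree 3(d-2).
By Bezout, the total intersection number is d * 3(d-2) = 11 * 27 = 297.
For a general curve every flex is ordinary, so each contributes
multiplicity 1 to C·Hess(C), and the number of distinct inflection
points is 3d(d-2).
Inflection points = 3*11*(11-2) = 3*11*9 = 297

297


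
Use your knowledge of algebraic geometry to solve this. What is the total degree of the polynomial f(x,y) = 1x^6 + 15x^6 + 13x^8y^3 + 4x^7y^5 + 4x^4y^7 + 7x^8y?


Examine each term for its total degree (sum of exponents).
  Term '1x^6' has total degree 6+0 = 6.
  Term '15x^6' has total degree 6+0 = 6.
  Term '13x^8y^3' has total degree 8+3 = 11.
  Term '4x^7y^5' has total degree 7+5 = 12.
  Term '4x^4y^7' has total degree 4+7 = 11.
  Term '7x^8y' has total degree 8+1 = 9.
The maximum total degree among all terms is 12.

12


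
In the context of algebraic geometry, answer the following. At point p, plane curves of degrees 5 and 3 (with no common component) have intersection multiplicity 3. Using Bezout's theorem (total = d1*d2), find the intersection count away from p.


By Bezout's theorem, the total intersection number is d1 * d2.
Total = 5 * 3 = 15
Intersection multiplicity at p = 3
Remaining intersections = 15 - 3 = 12

12


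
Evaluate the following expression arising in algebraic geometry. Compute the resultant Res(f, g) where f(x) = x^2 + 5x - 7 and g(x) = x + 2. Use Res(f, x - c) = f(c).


For Res(f, x - c), we evaluate f at x = c.
f(-2) = (-2)^2 + 5*(-2) - 7
= 4 - 10 - 7
= -6 - 7 = -13
Res(f, g) = -13

-13


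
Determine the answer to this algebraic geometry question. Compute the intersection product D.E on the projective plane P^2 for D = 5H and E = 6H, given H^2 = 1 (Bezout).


Using bilinearity of the intersection pairing on the projective plane P^2:
(aH).(bH) = ab * (H.H)
We have H^2 = 1 (Bezout).
D.E = (5H).(6H) = 5*6*1
= 30*1
= 30

30


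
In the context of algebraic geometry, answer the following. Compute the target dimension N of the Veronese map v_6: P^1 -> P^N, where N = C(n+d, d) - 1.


The Veronese embedding v_d: P^n -> P^N maps each point to all
degree-d monomials in n+1 homogeneous coordinates.
N = C(n+d, d) - 1
N = C(1+6, 6) - 1
N = C(7, 6) - 1
C(7, 6) = 7
N = 7 - 1 = 6

6


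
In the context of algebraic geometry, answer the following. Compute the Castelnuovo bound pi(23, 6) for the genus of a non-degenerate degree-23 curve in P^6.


Castelnuovo's bound: write d - 1 = m(r-1) + epsilon with 0 <= epsilon < r-1.
d - 1 = 23 - 1 = 22
r - 1 = 6 - 1 = 5
22 = 4*5 + 2, so m = 4, epsilon = 2
pi(d, r) = m(m-1)(r-1)/2 + m*epsilon
= 4*3*5/2 + 4*2
= 60/2 + 8
= 30 + 8 = 38

38


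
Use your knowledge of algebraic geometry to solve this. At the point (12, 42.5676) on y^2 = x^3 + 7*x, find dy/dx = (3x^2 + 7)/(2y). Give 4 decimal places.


Using implicit differentiation of y^2 = x^3 + 7*x:
2y * dy/dx = 3x^2 + 7
dy/dx = (3x^2 + 7)/(2y)
Numerator: 3*12^2 + 7 = 439
Denominator: 2*42.5676 = 85.1352
dy/dx = 439/85.1352 = 5.1565

5.1565


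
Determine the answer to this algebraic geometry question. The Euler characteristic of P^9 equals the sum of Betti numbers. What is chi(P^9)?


The complex projective space P^9 has one cell in each even real dimension 0, 2, ..., 18.
The cohomology groups are H^{2k}(P^9) = Z for k = 0,...,9, and 0 otherwise.
Euler characteristic = sum of Betti numbers = 1 per even-dimensional cohomology group.
chi(P^9) = 9 + 1 = 10

10


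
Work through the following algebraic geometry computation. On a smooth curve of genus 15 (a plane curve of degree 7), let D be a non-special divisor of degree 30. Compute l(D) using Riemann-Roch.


First, compute the genus of a smooth plane curve of degree 7:
g = (d-1)(d-2)/2 = (7-1)(7-2)/2 = 15
For a non-special divisor D (i.e., h^1(D) = 0), Riemann-Roch gives:
l(D) = deg(D) - g + 1
Since deg(D) = 30 >= 2g - 1 = 29, D is non-special.
l(D) = 30 - 15 + 1 = 16

16


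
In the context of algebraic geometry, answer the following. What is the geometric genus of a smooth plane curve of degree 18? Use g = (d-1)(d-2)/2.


Using the genus formula for smooth plane curves:
g = (d-1)(d-2)/2
g = (18-1)(18-2)/2
g = 17*16/2
g = 272/2 = 136

136


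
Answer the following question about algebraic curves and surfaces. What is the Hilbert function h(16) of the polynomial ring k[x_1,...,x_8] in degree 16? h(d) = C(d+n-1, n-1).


The Hilbert function for the polynomial ring in 8 variables is:
h(d) = C(d+n-1, n-1)
h(16) = C(16+8-1, 8-1) = C(23, 7)
= 23! / (7! * 16!)
= 245157

245157


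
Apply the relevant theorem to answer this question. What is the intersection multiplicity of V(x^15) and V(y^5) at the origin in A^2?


The intersection multiplicity of V(x^a) and V(y^b) at the origin is:
I(O; V(x^15), V(y^5)) = dim_k(k[x,y]/(x^15, y^5))
A basis for k[x,y]/(x^15, y^5) is the set of monomials x^i * y^j
where 0 <= i < 15 and 0 <= j < 5.
The number of such monomials is 15 * 5 = 75

75


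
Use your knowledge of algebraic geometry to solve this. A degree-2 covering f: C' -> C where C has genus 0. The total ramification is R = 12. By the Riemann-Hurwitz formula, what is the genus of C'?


Riemann-Hurwitz formula: 2g' - 2 = d(2g - 2) + R
Given: d = 2, g = 0, R = 12
2g' - 2 = 2*(2*0 - 2) + 12
2g' - 2 = 2*(-2) + 12
2g' - 2 = -4 + 12 = 8
2g' = 10
g' = 5

5


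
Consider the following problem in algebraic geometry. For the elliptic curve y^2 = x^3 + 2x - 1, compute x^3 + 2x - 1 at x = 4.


Compute x^3 + 2x - 1 at x = 4:
x^3 = 4^3 = 64
2*x = 2*4 = 8
Sum: 64 + 8 - 1 = 71

71


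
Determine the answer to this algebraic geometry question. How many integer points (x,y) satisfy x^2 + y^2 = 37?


Systematically check integer values of x where x^2 <= 37.
For each valid x, check if 37 - x^2 is a perfect square.
x=1: 37 - 1 = 36, sqrt = 6 (valid)
x=6: 37 - 36 = 1, sqrt = 1 (valid)
Total integer solutions found: 8

8


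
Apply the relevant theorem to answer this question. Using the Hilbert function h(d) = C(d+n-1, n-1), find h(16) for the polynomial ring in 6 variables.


The Hilbert function for the polynomial ring in 6 variables is:
h(d) = C(d+n-1, n-1)
h(16) = C(16+6-1, 6-1) = C(21, 5)
= 21! / (5! * 16!)
= 20349

20349


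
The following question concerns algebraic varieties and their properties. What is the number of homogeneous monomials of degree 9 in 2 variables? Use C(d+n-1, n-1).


The number of degree-9 monomials in 2 variables is C(d+n-1, n-1).
= C(9+2-1, 2-1) = C(10, 1)
= 10

10


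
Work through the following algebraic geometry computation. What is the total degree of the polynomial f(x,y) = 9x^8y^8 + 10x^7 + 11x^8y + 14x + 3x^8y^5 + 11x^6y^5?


Examine each term for its total degree (sum of exponents).
  Term '9x^8y^8' has total degree 8+8 = 16.
  Term '10x^7' has total degree 7+0 = 7.
  Term '11x^8y' has total degree 8+1 = 9.
  Term '14x' has total degree 1+0 = 1.
  Term '3x^8y^5' has total degree 8+5 = 13.
  Term '11x^6y^5' has total degree 6+5 = 11.
The maximum total degree among all terms is 16.

16


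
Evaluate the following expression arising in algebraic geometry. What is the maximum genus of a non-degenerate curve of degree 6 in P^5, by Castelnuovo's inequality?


Castelnuovo's bound: write d - 1 = m(r-1) + epsilon with 0 <= epsilon < r-1.
d - 1 = 6 - 1 = 5
r - 1 = 5 - 1 = 4
5 = 1*4 + 1, so m = 1, epsilon = 1
pi(d, r) = m(m-1)(r-1)/2 + m*epsilon
= 1*0*4/2 + 1*1
= 0/2 + 1
= 0 + 1 = 1

1


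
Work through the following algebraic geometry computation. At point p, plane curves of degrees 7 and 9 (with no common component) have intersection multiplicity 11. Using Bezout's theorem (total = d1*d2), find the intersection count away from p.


By Bezout's theorem, the total intersection number is d1 * d2.
Total = 7 * 9 = 63
Intersection multiplicity at p = 11
Remaining intersections = 63 - 11 = 52

52


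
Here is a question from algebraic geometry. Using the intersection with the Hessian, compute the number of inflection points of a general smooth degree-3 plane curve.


For a general smooth plane curve C of degree d, the inflection points are
the intersection of C with its Hessian curve, which has degree 3(d-2).
By Bezout, the total intersection number is d * 3(d-2) = 3 * 3 = 9.
For a general curve every flex is ordinary, so each contributes
multiplicity 1 to C·Hess(C), and the number of distinct inflection
points is 3d(d-2).
Inflection points = 3*3*(3-2) = 3*3*1 = 9

9


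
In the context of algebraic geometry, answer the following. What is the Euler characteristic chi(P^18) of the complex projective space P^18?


The complex projective space P^18 has one cell in each even real dimension 0, 2, ..., 36.
The cohomology groups are H^{2k}(P^18) = Z for k = 0,...,18, and 0 otherwise.
Euler characteristic = sum of Betti numbers = 1 per even-dimensional cohomology group.
chi(P^18) = 18 + 1 = 19

19


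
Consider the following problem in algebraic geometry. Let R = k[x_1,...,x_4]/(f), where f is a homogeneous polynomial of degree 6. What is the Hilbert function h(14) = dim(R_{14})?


For R = k[x_1,...,x_n]/(f) with f homogeneous of degree e:
The Hilbert series is (1 - t^e)/(1 - t)^n.
So h(d) = C(d+n-1, n-1) - C(d-e+n-1, n-1) for d >= e.
With n=4, e=6, d=14:
C(14+4-1, 4-1) = C(17, 3) = 680
C(14-6+4-1, 4-1) = C(11, 3) = 165
h(14) = 680 - 165 = 515

515


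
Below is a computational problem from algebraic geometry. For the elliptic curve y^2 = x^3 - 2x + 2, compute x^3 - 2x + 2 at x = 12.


Compute x^3 - 2x + 2 at x = 12:
x^3 = 12^3 = 1728
(-2)*x = (-2)*12 = -24
Sum: 1728 - 24 + 2 = 1706

1706


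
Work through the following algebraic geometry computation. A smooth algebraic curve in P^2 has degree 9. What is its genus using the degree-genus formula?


Using the genus formula for smooth plane curves:
g = (d-1)(d-2)/2
g = (9-1)(9-2)/2
g = 8*7/2
g = 56/2 = 28

28


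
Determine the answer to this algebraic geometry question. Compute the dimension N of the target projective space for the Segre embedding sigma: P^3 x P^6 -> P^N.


The Segre embedding maps P^m x P^n into P^N via
all products of coordinates from each factor.
N = (m+1)(n+1) - 1
N = (3+1)(6+1) - 1
N = 4*7 - 1
N = 28 - 1 = 27

27


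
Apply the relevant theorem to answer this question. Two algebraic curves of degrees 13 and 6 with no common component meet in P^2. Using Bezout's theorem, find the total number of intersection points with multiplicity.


Bezout's theorem states the intersection count equals the product of degrees.
Intersection count = 13 * 6 = 78

78


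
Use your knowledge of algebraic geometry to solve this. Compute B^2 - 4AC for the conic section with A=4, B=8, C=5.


The discriminant of a conic Ax^2 + Bxy + Cy^2 + ... = 0 is B^2 - 4AC.
B^2 = 8^2 = 64
4AC = 4*4*5 = 80
Discriminant = 64 - 80 = -16

-16


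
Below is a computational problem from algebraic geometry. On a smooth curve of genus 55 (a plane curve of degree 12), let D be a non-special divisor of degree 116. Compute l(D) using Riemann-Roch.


First, compute the genus of a smooth plane curve of degree 12:
g = (d-1)(d-2)/2 = (12-1)(12-2)/2 = 55
For a non-special divisor D (i.e., h^1(D) = 0), Riemann-Roch gives:
l(D) = deg(D) - g + 1
Since deg(D) = 116 >= 2g - 1 = 109, D is non-special.
l(D) = 116 - 55 + 1 = 62

62


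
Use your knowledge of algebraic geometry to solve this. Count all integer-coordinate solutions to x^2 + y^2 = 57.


Systematically check integer values of x where x^2 <= 57.
For each valid x, check if 57 - x^2 is a perfect square.
Total integer solutions found: 0

0


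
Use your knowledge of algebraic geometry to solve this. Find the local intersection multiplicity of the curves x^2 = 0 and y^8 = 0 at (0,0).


The intersection multiplicity of V(x^a) and V(y^b) at the origin is:
I(O; V(x^2), V(y^8)) = dim_k(k[x,y]/(x^2, y^8))
A basis for k[x,y]/(x^2, y^8) is the set of monomials x^i * y^j
where 0 <= i < 2 and 0 <= j < 8.
The number of such monomials is 2 * 8 = 16

16


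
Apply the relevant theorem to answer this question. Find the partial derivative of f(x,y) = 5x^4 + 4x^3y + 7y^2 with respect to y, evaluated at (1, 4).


df/dy = 4*x^3 + 2*7*y^1
At (1,4): 4*1^3 + 2*7*4^1
= 4 + 56
= 60

60


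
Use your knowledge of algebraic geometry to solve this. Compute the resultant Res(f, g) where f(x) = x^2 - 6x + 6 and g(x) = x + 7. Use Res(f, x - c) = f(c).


For Res(f, x - c), we evaluate f at x = c.
f(-7) = (-7)^2 - 6*(-7) + 6
= 49 + 42 + 6
= 91 + 6 = 97
Res(f, g) = 97

97


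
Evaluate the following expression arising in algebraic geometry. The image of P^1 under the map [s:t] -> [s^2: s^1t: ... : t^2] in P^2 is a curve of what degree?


The rational normal curve in P^2 is the image of P^1 under the 2-uple Veronese.
A general hyperplane in P^2 pulls back to a degree-2 form on P^1, which has 2 zeros,
so the curve meets a general hyperplane in 2 points. Degree = 2.

2


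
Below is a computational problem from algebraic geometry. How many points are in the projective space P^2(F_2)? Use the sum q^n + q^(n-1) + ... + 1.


P^2(F_2) has (q^(n+1) - 1)/(q - 1) points.
= 2^2 + 2^1 + 2^0
= 4 + 2 + 1
= 7

7


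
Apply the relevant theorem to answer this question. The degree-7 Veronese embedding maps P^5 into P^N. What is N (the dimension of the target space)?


The Veronese embedding v_d: P^n -> P^N maps each point to all
degree-d monomials in n+1 homogeneous coordinates.
N = C(n+d, d) - 1
N = C(5+7, 7) - 1
N = C(12, 7) - 1
C(12, 7) = 792
N = 792 - 1 = 791

791


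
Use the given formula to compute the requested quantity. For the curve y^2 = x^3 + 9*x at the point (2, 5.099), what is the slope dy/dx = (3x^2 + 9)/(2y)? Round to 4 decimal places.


Using implicit differentiation of y^2 = x^3 + 9*x:
2y * dy/dx = 3x^2 + 9
dy/dx = (3x^2 + 9)/(2y)
Numerator: 3*2^2 + 9 = 21
Denominator: 2*5.099 = 10.198
dy/dx = 21/10.198 = 2.0592

2.0592


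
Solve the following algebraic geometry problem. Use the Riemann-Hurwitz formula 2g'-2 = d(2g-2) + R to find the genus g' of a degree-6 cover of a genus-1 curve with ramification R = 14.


Riemann-Hurwitz formula: 2g' - 2 = d(2g - 2) + R
Given: d = 6, g = 1, R = 14
2g' - 2 = 6*(2*1 - 2) + 14
2g' - 2 = 6*0 + 14
2g' - 2 = 0 + 14 = 14
2g' = 16
g' = 8

8


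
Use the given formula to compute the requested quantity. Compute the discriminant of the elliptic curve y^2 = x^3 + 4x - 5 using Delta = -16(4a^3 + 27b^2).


Compute each component:
4a^3 = 4*4^3 = 4*64 = 256
27b^2 = 27*(-5)^2 = 27*25 = 675
4a^3 + 27b^2 = 256 + 675 = 931
Delta = -16*931 = -14896

-14896


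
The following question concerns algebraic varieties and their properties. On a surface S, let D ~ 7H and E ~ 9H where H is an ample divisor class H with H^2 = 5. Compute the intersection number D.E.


Using bilinearity of the intersection pairing on a surface S:
(aH).(bH) = ab * (H.H)
We have H^2 = 5.
D.E = (7H).(9H) = 7*9*5
= 63*5
= 315

315


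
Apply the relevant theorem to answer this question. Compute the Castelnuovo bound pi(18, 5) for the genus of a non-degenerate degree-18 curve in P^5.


Castelnuovo's bound: write d - 1 = m(r-1) + epsilon with 0 <= epsilon < r-1.
d - 1 = 18 - 1 = 17
r - 1 = 5 - 1 = 4
17 = 4*4 + 1, so m = 4, epsilon = 1
pi(d, r) = m(m-1)(r-1)/2 + m*epsilon
= 4*3*4/2 + 4*1
= 48/2 + 4
= 24 + 4 = 28

28


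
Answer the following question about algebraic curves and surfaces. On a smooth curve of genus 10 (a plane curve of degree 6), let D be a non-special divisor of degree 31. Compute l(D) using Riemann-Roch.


First, compute the genus of a smooth plane curve of degree 6:
g = (d-1)(d-2)/2 = (6-1)(6-2)/2 = 10
For a non-special divisor D (i.e., h^1(D) = 0), Riemann-Roch gives:
l(D) = deg(D) - g + 1
Since deg(D) = 31 >= 2g - 1 = 19, D is non-special.
l(D) = 31 - 10 + 1 = 22

22


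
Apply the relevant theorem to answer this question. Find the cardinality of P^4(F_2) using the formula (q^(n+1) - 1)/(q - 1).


P^4(F_2) has (q^(n+1) - 1)/(q - 1) points.
= 2^4 + 2^3 + 2^2 + 2^1 + 2^0
= 16 + 8 + 4 + 2 + 1
= 31

31


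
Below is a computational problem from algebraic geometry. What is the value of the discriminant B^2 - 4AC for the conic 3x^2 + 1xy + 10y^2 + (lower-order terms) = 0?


The discriminant of a conic Ax^2 + Bxy + Cy^2 + ... = 0 is B^2 - 4AC.
B^2 = 1^2 = 1
4AC = 4*3*10 = 120
Discriminant = 1 - 120 = -119

-119


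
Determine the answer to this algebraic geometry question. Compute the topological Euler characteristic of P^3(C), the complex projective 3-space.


The complex projective space P^3 has one cell in each even real dimension 0, 2, ..., 6.
The cohomology groups are H^{2k}(P^3) = Z for k = 0,...,3, and 0 otherwise.
Euler characteristic = sum of Betti numbers = 1 per even-dimensional cohomology group.
chi(P^3) = 3 + 1 = 4

4


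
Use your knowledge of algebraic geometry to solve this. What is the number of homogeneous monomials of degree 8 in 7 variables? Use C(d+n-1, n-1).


The number of degree-8 monomials in 7 variables is C(d+n-1, n-1).
= C(8+7-1, 7-1) = C(14, 6)
= 3003

3003


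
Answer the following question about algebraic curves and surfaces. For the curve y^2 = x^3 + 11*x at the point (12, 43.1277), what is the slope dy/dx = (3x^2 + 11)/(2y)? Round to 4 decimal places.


Using implicit differentiation of y^2 = x^3 + 11*x:
2y * dy/dx = 3x^2 + 11
dy/dx = (3x^2 + 11)/(2y)
Numerator: 3*12^2 + 11 = 443
Denominator: 2*43.1277 = 86.2554
dy/dx = 443/86.2554 = 5.1359

5.1359


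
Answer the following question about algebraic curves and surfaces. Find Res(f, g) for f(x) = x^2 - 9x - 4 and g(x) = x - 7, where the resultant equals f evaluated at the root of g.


For Res(f, x - c), we evaluate f at x = c.
f(7) = 7^2 - 9*7 - 4
= 49 - 63 - 4
= -14 - 4 = -18
Res(f, g) = -18

-18


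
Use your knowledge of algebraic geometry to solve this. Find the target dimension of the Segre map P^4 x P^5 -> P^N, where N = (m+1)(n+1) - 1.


The Segre embedding maps P^m x P^n into P^N via
all products of coordinates from each factor.
N = (m+1)(n+1) - 1
N = (4+1)(5+1) - 1
N = 5*6 - 1
N = 30 - 1 = 29

29


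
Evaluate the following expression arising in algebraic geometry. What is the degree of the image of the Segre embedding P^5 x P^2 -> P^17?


The degree of the Segre variety P^5 x P^2 is C(m+n, m).
= C(7, 5)
= 21

21


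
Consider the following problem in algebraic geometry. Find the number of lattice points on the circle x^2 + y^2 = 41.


Systematically check integer values of x where x^2 <= 41.
For each valid x, check if 41 - x^2 is a perfect square.
x=4: 41 - 16 = 25, sqrt = 5 (valid)
x=5: 41 - 25 = 16, sqrt = 4 (valid)
Total integer solutions found: 8

8


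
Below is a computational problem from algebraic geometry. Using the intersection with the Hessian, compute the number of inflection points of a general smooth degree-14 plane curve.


For a general smooth plane curve C of degree d, the inflection points are
the intersection of C with its Hessian curve, which has degree 3(d-2).
By Bezout, the total intersection number is d * 3(d-2) = 14 * 36 = 504.
For a general curve every flex is ordinary, so each contributes
multiplicity 1 to C·Hess(C), and the number of distinct inflection
points is 3d(d-2).
Inflection points = 3*14*(14-2) = 3*14*12 = 504

504
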